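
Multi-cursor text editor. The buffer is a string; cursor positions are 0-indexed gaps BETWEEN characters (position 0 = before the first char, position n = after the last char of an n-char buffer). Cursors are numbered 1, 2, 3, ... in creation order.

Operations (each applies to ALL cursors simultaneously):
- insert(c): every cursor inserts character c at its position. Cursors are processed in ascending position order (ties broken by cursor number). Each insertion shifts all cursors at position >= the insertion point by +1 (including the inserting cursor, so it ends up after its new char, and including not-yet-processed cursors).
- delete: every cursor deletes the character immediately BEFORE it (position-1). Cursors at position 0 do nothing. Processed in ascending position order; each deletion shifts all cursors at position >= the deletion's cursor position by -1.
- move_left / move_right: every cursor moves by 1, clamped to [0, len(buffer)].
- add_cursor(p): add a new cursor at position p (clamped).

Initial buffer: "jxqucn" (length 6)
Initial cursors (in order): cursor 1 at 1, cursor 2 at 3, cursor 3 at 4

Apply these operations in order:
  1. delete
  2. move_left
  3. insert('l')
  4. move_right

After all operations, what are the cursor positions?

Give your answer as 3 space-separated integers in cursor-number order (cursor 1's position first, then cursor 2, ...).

Answer: 4 4 4

Derivation:
After op 1 (delete): buffer="xcn" (len 3), cursors c1@0 c2@1 c3@1, authorship ...
After op 2 (move_left): buffer="xcn" (len 3), cursors c1@0 c2@0 c3@0, authorship ...
After op 3 (insert('l')): buffer="lllxcn" (len 6), cursors c1@3 c2@3 c3@3, authorship 123...
After op 4 (move_right): buffer="lllxcn" (len 6), cursors c1@4 c2@4 c3@4, authorship 123...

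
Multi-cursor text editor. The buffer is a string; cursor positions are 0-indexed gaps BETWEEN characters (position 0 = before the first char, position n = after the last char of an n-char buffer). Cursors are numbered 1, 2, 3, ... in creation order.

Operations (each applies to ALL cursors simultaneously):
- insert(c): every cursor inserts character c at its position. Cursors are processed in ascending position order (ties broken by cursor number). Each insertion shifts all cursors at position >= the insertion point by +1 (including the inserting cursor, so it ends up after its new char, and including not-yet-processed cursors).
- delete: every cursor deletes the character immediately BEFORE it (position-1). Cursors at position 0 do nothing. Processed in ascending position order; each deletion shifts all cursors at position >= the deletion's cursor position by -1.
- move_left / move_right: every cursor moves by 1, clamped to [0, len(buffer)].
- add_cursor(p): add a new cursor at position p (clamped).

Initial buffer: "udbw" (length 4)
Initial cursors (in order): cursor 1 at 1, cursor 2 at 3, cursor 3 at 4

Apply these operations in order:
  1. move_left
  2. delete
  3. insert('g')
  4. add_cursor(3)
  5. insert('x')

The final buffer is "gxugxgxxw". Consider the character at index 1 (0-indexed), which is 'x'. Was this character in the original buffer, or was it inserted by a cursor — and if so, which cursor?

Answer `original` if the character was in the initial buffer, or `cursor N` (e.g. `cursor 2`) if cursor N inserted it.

Answer: cursor 1

Derivation:
After op 1 (move_left): buffer="udbw" (len 4), cursors c1@0 c2@2 c3@3, authorship ....
After op 2 (delete): buffer="uw" (len 2), cursors c1@0 c2@1 c3@1, authorship ..
After op 3 (insert('g')): buffer="guggw" (len 5), cursors c1@1 c2@4 c3@4, authorship 1.23.
After op 4 (add_cursor(3)): buffer="guggw" (len 5), cursors c1@1 c4@3 c2@4 c3@4, authorship 1.23.
After op 5 (insert('x')): buffer="gxugxgxxw" (len 9), cursors c1@2 c4@5 c2@8 c3@8, authorship 11.24323.
Authorship (.=original, N=cursor N): 1 1 . 2 4 3 2 3 .
Index 1: author = 1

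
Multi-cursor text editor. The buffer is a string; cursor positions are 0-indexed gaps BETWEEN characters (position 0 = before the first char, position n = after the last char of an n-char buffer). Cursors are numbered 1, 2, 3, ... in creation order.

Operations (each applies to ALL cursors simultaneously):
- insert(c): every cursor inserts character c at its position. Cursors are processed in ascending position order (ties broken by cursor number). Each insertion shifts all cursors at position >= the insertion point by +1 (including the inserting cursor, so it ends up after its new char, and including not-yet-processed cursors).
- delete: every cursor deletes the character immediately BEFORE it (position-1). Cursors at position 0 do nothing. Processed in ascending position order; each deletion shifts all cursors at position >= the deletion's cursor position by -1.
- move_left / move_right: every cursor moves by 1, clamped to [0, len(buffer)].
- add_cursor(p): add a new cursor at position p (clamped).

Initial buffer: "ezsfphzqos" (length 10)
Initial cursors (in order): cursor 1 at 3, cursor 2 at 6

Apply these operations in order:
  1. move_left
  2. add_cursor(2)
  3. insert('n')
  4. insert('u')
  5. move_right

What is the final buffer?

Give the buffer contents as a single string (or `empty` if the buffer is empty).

Answer: eznnuusfpnuhzqos

Derivation:
After op 1 (move_left): buffer="ezsfphzqos" (len 10), cursors c1@2 c2@5, authorship ..........
After op 2 (add_cursor(2)): buffer="ezsfphzqos" (len 10), cursors c1@2 c3@2 c2@5, authorship ..........
After op 3 (insert('n')): buffer="eznnsfpnhzqos" (len 13), cursors c1@4 c3@4 c2@8, authorship ..13...2.....
After op 4 (insert('u')): buffer="eznnuusfpnuhzqos" (len 16), cursors c1@6 c3@6 c2@11, authorship ..1313...22.....
After op 5 (move_right): buffer="eznnuusfpnuhzqos" (len 16), cursors c1@7 c3@7 c2@12, authorship ..1313...22.....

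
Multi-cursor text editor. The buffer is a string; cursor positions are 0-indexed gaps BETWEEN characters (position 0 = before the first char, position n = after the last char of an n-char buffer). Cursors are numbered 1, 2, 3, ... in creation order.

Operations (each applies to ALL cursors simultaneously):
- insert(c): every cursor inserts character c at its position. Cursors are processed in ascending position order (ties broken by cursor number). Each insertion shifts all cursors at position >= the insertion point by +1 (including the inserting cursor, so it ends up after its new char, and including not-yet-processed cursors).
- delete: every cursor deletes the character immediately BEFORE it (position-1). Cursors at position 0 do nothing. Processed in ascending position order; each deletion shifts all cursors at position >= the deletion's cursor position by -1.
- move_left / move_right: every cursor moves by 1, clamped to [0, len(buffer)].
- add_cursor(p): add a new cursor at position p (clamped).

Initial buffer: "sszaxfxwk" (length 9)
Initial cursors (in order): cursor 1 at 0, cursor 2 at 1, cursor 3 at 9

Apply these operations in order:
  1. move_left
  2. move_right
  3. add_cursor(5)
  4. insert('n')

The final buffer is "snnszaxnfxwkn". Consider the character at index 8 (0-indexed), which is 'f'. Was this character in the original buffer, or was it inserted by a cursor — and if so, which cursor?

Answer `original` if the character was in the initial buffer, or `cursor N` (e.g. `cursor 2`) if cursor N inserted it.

After op 1 (move_left): buffer="sszaxfxwk" (len 9), cursors c1@0 c2@0 c3@8, authorship .........
After op 2 (move_right): buffer="sszaxfxwk" (len 9), cursors c1@1 c2@1 c3@9, authorship .........
After op 3 (add_cursor(5)): buffer="sszaxfxwk" (len 9), cursors c1@1 c2@1 c4@5 c3@9, authorship .........
After op 4 (insert('n')): buffer="snnszaxnfxwkn" (len 13), cursors c1@3 c2@3 c4@8 c3@13, authorship .12....4....3
Authorship (.=original, N=cursor N): . 1 2 . . . . 4 . . . . 3
Index 8: author = original

Answer: original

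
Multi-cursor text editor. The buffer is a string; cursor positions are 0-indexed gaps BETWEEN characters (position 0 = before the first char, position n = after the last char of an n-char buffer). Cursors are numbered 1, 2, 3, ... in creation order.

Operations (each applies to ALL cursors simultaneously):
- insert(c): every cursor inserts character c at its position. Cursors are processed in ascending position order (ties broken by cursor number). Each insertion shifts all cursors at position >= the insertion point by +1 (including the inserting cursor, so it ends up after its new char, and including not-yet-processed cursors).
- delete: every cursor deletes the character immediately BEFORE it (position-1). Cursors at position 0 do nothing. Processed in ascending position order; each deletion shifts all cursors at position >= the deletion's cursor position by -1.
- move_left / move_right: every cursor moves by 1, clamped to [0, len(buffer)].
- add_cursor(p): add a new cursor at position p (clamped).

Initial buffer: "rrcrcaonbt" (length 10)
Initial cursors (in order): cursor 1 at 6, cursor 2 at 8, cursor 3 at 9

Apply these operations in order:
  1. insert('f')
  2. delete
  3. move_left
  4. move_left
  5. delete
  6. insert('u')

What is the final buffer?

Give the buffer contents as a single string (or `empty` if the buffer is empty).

After op 1 (insert('f')): buffer="rrcrcafonfbft" (len 13), cursors c1@7 c2@10 c3@12, authorship ......1..2.3.
After op 2 (delete): buffer="rrcrcaonbt" (len 10), cursors c1@6 c2@8 c3@9, authorship ..........
After op 3 (move_left): buffer="rrcrcaonbt" (len 10), cursors c1@5 c2@7 c3@8, authorship ..........
After op 4 (move_left): buffer="rrcrcaonbt" (len 10), cursors c1@4 c2@6 c3@7, authorship ..........
After op 5 (delete): buffer="rrccnbt" (len 7), cursors c1@3 c2@4 c3@4, authorship .......
After op 6 (insert('u')): buffer="rrcucuunbt" (len 10), cursors c1@4 c2@7 c3@7, authorship ...1.23...

Answer: rrcucuunbt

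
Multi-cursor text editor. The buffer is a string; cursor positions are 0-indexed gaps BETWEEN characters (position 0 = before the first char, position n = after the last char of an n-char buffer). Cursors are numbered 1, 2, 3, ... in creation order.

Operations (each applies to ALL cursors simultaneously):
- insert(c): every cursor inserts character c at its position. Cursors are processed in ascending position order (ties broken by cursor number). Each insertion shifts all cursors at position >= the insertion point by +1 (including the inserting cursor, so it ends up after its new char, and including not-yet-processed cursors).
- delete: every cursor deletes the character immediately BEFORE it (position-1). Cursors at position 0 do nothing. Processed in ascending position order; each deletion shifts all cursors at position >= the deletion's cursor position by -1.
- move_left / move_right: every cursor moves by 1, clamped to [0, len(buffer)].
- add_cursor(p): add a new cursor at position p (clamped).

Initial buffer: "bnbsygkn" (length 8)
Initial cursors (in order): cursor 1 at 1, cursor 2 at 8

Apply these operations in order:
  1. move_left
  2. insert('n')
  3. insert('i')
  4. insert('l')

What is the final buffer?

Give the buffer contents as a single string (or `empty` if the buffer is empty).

After op 1 (move_left): buffer="bnbsygkn" (len 8), cursors c1@0 c2@7, authorship ........
After op 2 (insert('n')): buffer="nbnbsygknn" (len 10), cursors c1@1 c2@9, authorship 1.......2.
After op 3 (insert('i')): buffer="nibnbsygknin" (len 12), cursors c1@2 c2@11, authorship 11.......22.
After op 4 (insert('l')): buffer="nilbnbsygkniln" (len 14), cursors c1@3 c2@13, authorship 111.......222.

Answer: nilbnbsygkniln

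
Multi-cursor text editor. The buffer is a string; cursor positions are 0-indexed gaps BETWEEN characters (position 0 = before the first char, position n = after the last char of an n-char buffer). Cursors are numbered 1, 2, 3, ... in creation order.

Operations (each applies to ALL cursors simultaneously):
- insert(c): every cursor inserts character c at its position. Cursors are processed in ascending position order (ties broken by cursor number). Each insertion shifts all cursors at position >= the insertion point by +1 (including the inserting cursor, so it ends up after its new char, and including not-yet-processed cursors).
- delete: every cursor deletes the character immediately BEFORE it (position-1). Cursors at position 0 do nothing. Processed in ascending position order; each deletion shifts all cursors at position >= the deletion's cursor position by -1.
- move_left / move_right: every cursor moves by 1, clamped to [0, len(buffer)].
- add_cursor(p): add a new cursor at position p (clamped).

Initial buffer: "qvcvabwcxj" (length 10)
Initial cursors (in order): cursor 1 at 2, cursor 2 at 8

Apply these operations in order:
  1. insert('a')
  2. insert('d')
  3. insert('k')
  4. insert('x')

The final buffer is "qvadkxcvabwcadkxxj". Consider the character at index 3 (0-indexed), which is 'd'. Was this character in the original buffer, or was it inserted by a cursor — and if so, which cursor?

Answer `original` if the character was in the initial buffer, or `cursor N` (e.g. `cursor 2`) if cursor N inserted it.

Answer: cursor 1

Derivation:
After op 1 (insert('a')): buffer="qvacvabwcaxj" (len 12), cursors c1@3 c2@10, authorship ..1......2..
After op 2 (insert('d')): buffer="qvadcvabwcadxj" (len 14), cursors c1@4 c2@12, authorship ..11......22..
After op 3 (insert('k')): buffer="qvadkcvabwcadkxj" (len 16), cursors c1@5 c2@14, authorship ..111......222..
After op 4 (insert('x')): buffer="qvadkxcvabwcadkxxj" (len 18), cursors c1@6 c2@16, authorship ..1111......2222..
Authorship (.=original, N=cursor N): . . 1 1 1 1 . . . . . . 2 2 2 2 . .
Index 3: author = 1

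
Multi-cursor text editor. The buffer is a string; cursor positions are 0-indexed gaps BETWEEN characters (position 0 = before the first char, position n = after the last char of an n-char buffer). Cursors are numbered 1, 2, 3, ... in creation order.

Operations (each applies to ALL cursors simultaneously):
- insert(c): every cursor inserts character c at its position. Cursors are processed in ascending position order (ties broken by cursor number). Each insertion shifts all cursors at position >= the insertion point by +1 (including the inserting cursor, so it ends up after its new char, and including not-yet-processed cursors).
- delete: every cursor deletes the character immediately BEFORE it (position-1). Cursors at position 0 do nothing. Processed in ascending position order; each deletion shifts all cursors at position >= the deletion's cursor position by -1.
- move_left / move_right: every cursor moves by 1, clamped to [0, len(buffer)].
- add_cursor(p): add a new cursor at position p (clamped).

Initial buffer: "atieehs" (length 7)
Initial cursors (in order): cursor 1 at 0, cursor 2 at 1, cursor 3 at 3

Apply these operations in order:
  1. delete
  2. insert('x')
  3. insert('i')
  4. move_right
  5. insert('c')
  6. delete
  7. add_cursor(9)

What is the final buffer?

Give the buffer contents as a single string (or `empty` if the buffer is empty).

Answer: xxiitxieehs

Derivation:
After op 1 (delete): buffer="teehs" (len 5), cursors c1@0 c2@0 c3@1, authorship .....
After op 2 (insert('x')): buffer="xxtxeehs" (len 8), cursors c1@2 c2@2 c3@4, authorship 12.3....
After op 3 (insert('i')): buffer="xxiitxieehs" (len 11), cursors c1@4 c2@4 c3@7, authorship 1212.33....
After op 4 (move_right): buffer="xxiitxieehs" (len 11), cursors c1@5 c2@5 c3@8, authorship 1212.33....
After op 5 (insert('c')): buffer="xxiitccxiecehs" (len 14), cursors c1@7 c2@7 c3@11, authorship 1212.1233.3...
After op 6 (delete): buffer="xxiitxieehs" (len 11), cursors c1@5 c2@5 c3@8, authorship 1212.33....
After op 7 (add_cursor(9)): buffer="xxiitxieehs" (len 11), cursors c1@5 c2@5 c3@8 c4@9, authorship 1212.33....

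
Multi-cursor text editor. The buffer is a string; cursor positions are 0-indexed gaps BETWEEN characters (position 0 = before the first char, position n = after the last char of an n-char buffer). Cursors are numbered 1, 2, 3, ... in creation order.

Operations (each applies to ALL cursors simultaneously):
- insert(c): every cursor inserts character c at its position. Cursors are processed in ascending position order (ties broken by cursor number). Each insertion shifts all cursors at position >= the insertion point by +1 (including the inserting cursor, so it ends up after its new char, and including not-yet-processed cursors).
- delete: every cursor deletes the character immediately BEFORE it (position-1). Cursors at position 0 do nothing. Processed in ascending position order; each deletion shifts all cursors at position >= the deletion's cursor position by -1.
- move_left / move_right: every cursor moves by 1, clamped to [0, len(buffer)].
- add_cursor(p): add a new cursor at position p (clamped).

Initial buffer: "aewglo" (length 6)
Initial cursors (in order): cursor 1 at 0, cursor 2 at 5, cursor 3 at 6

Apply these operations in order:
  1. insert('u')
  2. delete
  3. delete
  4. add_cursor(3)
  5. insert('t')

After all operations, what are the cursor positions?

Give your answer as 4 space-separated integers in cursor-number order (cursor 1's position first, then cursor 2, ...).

After op 1 (insert('u')): buffer="uaewgluou" (len 9), cursors c1@1 c2@7 c3@9, authorship 1.....2.3
After op 2 (delete): buffer="aewglo" (len 6), cursors c1@0 c2@5 c3@6, authorship ......
After op 3 (delete): buffer="aewg" (len 4), cursors c1@0 c2@4 c3@4, authorship ....
After op 4 (add_cursor(3)): buffer="aewg" (len 4), cursors c1@0 c4@3 c2@4 c3@4, authorship ....
After op 5 (insert('t')): buffer="taewtgtt" (len 8), cursors c1@1 c4@5 c2@8 c3@8, authorship 1...4.23

Answer: 1 8 8 5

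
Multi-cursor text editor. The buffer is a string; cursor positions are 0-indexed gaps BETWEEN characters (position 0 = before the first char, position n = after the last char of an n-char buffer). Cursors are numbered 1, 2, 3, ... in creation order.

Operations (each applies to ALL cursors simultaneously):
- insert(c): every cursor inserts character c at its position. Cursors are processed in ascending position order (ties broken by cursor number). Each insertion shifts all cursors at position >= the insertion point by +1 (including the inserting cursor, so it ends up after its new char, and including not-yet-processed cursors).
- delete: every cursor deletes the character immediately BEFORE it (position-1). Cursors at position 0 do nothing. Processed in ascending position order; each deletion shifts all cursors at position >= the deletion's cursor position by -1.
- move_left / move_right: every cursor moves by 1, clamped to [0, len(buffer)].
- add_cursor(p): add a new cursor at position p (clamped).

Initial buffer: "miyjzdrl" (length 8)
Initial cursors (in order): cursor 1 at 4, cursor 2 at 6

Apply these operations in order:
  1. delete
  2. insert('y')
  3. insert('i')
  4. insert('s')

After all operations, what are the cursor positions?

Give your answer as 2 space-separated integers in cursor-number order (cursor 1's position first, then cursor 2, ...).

Answer: 6 10

Derivation:
After op 1 (delete): buffer="miyzrl" (len 6), cursors c1@3 c2@4, authorship ......
After op 2 (insert('y')): buffer="miyyzyrl" (len 8), cursors c1@4 c2@6, authorship ...1.2..
After op 3 (insert('i')): buffer="miyyizyirl" (len 10), cursors c1@5 c2@8, authorship ...11.22..
After op 4 (insert('s')): buffer="miyyiszyisrl" (len 12), cursors c1@6 c2@10, authorship ...111.222..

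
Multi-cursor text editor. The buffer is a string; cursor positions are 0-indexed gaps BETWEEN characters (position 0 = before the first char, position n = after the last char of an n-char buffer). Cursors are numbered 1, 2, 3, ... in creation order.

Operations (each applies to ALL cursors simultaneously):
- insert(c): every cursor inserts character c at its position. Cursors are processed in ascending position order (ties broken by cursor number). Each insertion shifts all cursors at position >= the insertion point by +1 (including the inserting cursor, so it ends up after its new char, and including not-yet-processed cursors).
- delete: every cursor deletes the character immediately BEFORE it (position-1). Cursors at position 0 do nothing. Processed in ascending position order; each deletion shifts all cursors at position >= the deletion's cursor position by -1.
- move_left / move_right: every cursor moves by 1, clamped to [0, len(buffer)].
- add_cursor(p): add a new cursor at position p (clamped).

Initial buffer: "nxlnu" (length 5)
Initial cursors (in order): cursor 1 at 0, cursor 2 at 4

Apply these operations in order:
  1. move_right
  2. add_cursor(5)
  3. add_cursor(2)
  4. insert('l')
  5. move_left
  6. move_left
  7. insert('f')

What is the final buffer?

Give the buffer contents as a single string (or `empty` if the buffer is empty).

After op 1 (move_right): buffer="nxlnu" (len 5), cursors c1@1 c2@5, authorship .....
After op 2 (add_cursor(5)): buffer="nxlnu" (len 5), cursors c1@1 c2@5 c3@5, authorship .....
After op 3 (add_cursor(2)): buffer="nxlnu" (len 5), cursors c1@1 c4@2 c2@5 c3@5, authorship .....
After op 4 (insert('l')): buffer="nlxllnull" (len 9), cursors c1@2 c4@4 c2@9 c3@9, authorship .1.4...23
After op 5 (move_left): buffer="nlxllnull" (len 9), cursors c1@1 c4@3 c2@8 c3@8, authorship .1.4...23
After op 6 (move_left): buffer="nlxllnull" (len 9), cursors c1@0 c4@2 c2@7 c3@7, authorship .1.4...23
After op 7 (insert('f')): buffer="fnlfxllnuffll" (len 13), cursors c1@1 c4@4 c2@11 c3@11, authorship 1.14.4...2323

Answer: fnlfxllnuffll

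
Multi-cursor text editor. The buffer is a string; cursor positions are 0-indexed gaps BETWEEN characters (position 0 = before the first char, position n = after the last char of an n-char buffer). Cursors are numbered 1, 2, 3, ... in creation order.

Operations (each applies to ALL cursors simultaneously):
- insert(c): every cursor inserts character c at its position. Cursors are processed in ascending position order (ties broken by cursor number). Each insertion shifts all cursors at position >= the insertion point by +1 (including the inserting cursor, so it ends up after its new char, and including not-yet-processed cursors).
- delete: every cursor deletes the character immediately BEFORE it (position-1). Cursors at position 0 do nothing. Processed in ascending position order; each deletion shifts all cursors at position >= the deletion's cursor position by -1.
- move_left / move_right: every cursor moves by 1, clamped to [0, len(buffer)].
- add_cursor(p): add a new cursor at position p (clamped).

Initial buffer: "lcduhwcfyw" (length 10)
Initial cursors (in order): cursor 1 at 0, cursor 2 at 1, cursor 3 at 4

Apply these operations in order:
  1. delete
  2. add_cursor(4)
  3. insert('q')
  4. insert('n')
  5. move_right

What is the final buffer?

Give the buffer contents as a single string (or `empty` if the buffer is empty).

Answer: qqnncdqnhwqncfyw

Derivation:
After op 1 (delete): buffer="cdhwcfyw" (len 8), cursors c1@0 c2@0 c3@2, authorship ........
After op 2 (add_cursor(4)): buffer="cdhwcfyw" (len 8), cursors c1@0 c2@0 c3@2 c4@4, authorship ........
After op 3 (insert('q')): buffer="qqcdqhwqcfyw" (len 12), cursors c1@2 c2@2 c3@5 c4@8, authorship 12..3..4....
After op 4 (insert('n')): buffer="qqnncdqnhwqncfyw" (len 16), cursors c1@4 c2@4 c3@8 c4@12, authorship 1212..33..44....
After op 5 (move_right): buffer="qqnncdqnhwqncfyw" (len 16), cursors c1@5 c2@5 c3@9 c4@13, authorship 1212..33..44....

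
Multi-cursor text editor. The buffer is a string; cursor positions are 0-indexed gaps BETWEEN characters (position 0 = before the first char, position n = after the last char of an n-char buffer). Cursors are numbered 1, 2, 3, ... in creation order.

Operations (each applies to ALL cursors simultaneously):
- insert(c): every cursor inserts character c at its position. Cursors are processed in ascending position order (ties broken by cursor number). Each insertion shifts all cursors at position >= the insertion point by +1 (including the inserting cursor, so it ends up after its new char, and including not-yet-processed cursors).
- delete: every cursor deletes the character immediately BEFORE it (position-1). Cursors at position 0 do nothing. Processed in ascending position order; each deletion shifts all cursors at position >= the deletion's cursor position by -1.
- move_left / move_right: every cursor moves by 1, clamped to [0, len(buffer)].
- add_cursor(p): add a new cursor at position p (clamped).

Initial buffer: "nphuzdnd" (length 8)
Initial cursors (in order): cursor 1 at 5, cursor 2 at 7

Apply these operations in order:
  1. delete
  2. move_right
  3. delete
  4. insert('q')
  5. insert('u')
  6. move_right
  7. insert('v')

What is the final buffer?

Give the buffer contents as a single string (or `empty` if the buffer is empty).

After op 1 (delete): buffer="nphudd" (len 6), cursors c1@4 c2@5, authorship ......
After op 2 (move_right): buffer="nphudd" (len 6), cursors c1@5 c2@6, authorship ......
After op 3 (delete): buffer="nphu" (len 4), cursors c1@4 c2@4, authorship ....
After op 4 (insert('q')): buffer="nphuqq" (len 6), cursors c1@6 c2@6, authorship ....12
After op 5 (insert('u')): buffer="nphuqquu" (len 8), cursors c1@8 c2@8, authorship ....1212
After op 6 (move_right): buffer="nphuqquu" (len 8), cursors c1@8 c2@8, authorship ....1212
After op 7 (insert('v')): buffer="nphuqquuvv" (len 10), cursors c1@10 c2@10, authorship ....121212

Answer: nphuqquuvv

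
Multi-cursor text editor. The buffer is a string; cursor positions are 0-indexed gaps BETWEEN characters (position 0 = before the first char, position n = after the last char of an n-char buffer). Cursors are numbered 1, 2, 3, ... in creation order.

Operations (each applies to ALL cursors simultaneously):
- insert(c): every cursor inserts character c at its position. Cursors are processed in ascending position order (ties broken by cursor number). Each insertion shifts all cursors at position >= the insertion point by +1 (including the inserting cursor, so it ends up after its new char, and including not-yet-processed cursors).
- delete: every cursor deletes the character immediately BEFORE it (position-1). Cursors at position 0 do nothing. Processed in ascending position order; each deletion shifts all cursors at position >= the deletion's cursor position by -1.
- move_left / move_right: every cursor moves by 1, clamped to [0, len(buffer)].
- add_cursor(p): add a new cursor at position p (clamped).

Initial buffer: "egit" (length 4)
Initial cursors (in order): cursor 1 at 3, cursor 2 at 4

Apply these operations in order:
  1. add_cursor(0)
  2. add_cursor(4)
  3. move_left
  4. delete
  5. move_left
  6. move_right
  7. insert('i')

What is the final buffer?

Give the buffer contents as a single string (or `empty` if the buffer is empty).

Answer: tiiii

Derivation:
After op 1 (add_cursor(0)): buffer="egit" (len 4), cursors c3@0 c1@3 c2@4, authorship ....
After op 2 (add_cursor(4)): buffer="egit" (len 4), cursors c3@0 c1@3 c2@4 c4@4, authorship ....
After op 3 (move_left): buffer="egit" (len 4), cursors c3@0 c1@2 c2@3 c4@3, authorship ....
After op 4 (delete): buffer="t" (len 1), cursors c1@0 c2@0 c3@0 c4@0, authorship .
After op 5 (move_left): buffer="t" (len 1), cursors c1@0 c2@0 c3@0 c4@0, authorship .
After op 6 (move_right): buffer="t" (len 1), cursors c1@1 c2@1 c3@1 c4@1, authorship .
After op 7 (insert('i')): buffer="tiiii" (len 5), cursors c1@5 c2@5 c3@5 c4@5, authorship .1234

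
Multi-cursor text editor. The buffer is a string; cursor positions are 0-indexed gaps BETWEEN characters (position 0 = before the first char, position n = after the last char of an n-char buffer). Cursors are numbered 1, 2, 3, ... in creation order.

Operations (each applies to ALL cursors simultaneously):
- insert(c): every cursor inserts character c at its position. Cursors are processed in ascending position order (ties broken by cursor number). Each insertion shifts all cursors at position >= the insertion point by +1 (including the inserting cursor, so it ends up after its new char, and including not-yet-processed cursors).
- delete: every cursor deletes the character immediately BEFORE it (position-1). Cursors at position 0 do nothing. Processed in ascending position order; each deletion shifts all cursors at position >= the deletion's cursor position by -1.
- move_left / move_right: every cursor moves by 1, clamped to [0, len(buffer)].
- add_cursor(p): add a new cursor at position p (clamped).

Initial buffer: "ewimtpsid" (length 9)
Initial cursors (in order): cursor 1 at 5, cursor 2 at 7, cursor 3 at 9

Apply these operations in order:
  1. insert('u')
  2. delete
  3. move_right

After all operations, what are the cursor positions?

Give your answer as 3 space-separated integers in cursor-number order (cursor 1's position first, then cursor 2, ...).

After op 1 (insert('u')): buffer="ewimtupsuidu" (len 12), cursors c1@6 c2@9 c3@12, authorship .....1..2..3
After op 2 (delete): buffer="ewimtpsid" (len 9), cursors c1@5 c2@7 c3@9, authorship .........
After op 3 (move_right): buffer="ewimtpsid" (len 9), cursors c1@6 c2@8 c3@9, authorship .........

Answer: 6 8 9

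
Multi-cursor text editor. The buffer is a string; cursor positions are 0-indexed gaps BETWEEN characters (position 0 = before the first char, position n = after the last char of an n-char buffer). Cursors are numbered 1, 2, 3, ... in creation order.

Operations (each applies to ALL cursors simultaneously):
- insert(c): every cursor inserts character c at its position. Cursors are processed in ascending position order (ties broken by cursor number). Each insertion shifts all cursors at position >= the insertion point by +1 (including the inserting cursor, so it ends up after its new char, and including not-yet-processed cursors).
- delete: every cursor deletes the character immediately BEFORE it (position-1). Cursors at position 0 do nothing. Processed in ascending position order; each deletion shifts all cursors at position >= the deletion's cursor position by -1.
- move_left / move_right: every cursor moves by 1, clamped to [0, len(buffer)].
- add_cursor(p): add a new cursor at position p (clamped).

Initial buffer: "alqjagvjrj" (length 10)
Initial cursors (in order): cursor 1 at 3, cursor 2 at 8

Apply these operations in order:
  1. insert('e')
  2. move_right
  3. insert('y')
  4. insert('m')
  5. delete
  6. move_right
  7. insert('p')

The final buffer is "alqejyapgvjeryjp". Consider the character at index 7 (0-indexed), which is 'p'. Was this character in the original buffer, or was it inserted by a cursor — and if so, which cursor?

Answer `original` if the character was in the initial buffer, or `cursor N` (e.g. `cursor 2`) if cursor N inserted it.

Answer: cursor 1

Derivation:
After op 1 (insert('e')): buffer="alqejagvjerj" (len 12), cursors c1@4 c2@10, authorship ...1.....2..
After op 2 (move_right): buffer="alqejagvjerj" (len 12), cursors c1@5 c2@11, authorship ...1.....2..
After op 3 (insert('y')): buffer="alqejyagvjeryj" (len 14), cursors c1@6 c2@13, authorship ...1.1....2.2.
After op 4 (insert('m')): buffer="alqejymagvjerymj" (len 16), cursors c1@7 c2@15, authorship ...1.11....2.22.
After op 5 (delete): buffer="alqejyagvjeryj" (len 14), cursors c1@6 c2@13, authorship ...1.1....2.2.
After op 6 (move_right): buffer="alqejyagvjeryj" (len 14), cursors c1@7 c2@14, authorship ...1.1....2.2.
After op 7 (insert('p')): buffer="alqejyapgvjeryjp" (len 16), cursors c1@8 c2@16, authorship ...1.1.1...2.2.2
Authorship (.=original, N=cursor N): . . . 1 . 1 . 1 . . . 2 . 2 . 2
Index 7: author = 1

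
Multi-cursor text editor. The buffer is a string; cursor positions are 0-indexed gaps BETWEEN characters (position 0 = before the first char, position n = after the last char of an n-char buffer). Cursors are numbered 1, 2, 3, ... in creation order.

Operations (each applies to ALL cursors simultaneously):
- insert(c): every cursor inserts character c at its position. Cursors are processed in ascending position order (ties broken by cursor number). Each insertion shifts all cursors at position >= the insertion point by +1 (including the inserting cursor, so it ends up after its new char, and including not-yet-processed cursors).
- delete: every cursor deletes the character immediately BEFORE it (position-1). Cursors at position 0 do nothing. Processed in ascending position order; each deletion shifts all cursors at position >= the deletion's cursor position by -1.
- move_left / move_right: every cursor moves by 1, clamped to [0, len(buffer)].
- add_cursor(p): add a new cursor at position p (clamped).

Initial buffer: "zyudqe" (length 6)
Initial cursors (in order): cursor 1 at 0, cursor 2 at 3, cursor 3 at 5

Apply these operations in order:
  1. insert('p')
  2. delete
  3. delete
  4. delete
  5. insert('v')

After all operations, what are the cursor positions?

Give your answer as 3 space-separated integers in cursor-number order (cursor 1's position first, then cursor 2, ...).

After op 1 (insert('p')): buffer="pzyupdqpe" (len 9), cursors c1@1 c2@5 c3@8, authorship 1...2..3.
After op 2 (delete): buffer="zyudqe" (len 6), cursors c1@0 c2@3 c3@5, authorship ......
After op 3 (delete): buffer="zyde" (len 4), cursors c1@0 c2@2 c3@3, authorship ....
After op 4 (delete): buffer="ze" (len 2), cursors c1@0 c2@1 c3@1, authorship ..
After op 5 (insert('v')): buffer="vzvve" (len 5), cursors c1@1 c2@4 c3@4, authorship 1.23.

Answer: 1 4 4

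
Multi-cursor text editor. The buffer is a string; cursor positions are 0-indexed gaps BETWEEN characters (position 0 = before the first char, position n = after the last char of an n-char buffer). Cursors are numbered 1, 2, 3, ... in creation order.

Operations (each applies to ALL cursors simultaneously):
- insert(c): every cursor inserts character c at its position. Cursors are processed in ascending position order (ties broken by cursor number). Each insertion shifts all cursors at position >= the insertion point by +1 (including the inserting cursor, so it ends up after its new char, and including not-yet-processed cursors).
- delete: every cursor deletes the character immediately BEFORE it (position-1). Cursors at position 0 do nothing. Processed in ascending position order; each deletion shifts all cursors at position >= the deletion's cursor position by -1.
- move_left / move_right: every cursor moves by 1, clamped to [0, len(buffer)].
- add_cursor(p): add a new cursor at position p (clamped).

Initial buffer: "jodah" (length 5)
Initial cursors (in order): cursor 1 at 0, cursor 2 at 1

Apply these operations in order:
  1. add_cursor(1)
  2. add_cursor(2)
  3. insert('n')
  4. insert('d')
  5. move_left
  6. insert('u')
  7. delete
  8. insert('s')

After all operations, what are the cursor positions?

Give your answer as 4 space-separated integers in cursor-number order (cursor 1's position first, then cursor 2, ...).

After op 1 (add_cursor(1)): buffer="jodah" (len 5), cursors c1@0 c2@1 c3@1, authorship .....
After op 2 (add_cursor(2)): buffer="jodah" (len 5), cursors c1@0 c2@1 c3@1 c4@2, authorship .....
After op 3 (insert('n')): buffer="njnnondah" (len 9), cursors c1@1 c2@4 c3@4 c4@6, authorship 1.23.4...
After op 4 (insert('d')): buffer="ndjnnddonddah" (len 13), cursors c1@2 c2@7 c3@7 c4@10, authorship 11.2323.44...
After op 5 (move_left): buffer="ndjnnddonddah" (len 13), cursors c1@1 c2@6 c3@6 c4@9, authorship 11.2323.44...
After op 6 (insert('u')): buffer="nudjnnduudonuddah" (len 17), cursors c1@2 c2@9 c3@9 c4@13, authorship 111.232233.444...
After op 7 (delete): buffer="ndjnnddonddah" (len 13), cursors c1@1 c2@6 c3@6 c4@9, authorship 11.2323.44...
After op 8 (insert('s')): buffer="nsdjnndssdonsddah" (len 17), cursors c1@2 c2@9 c3@9 c4@13, authorship 111.232233.444...

Answer: 2 9 9 13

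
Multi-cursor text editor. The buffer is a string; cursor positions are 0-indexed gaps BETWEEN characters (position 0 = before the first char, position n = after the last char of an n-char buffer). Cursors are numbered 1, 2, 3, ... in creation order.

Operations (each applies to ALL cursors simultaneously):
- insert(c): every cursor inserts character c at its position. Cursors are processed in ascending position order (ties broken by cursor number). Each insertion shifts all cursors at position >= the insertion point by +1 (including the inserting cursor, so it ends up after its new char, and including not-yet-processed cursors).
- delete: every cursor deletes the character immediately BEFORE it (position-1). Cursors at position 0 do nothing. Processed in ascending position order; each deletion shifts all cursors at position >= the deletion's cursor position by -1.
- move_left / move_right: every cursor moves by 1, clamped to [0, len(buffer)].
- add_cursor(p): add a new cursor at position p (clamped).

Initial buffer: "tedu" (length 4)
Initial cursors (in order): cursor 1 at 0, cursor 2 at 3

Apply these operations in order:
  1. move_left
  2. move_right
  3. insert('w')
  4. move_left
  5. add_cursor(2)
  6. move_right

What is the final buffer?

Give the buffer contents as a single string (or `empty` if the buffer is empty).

After op 1 (move_left): buffer="tedu" (len 4), cursors c1@0 c2@2, authorship ....
After op 2 (move_right): buffer="tedu" (len 4), cursors c1@1 c2@3, authorship ....
After op 3 (insert('w')): buffer="twedwu" (len 6), cursors c1@2 c2@5, authorship .1..2.
After op 4 (move_left): buffer="twedwu" (len 6), cursors c1@1 c2@4, authorship .1..2.
After op 5 (add_cursor(2)): buffer="twedwu" (len 6), cursors c1@1 c3@2 c2@4, authorship .1..2.
After op 6 (move_right): buffer="twedwu" (len 6), cursors c1@2 c3@3 c2@5, authorship .1..2.

Answer: twedwu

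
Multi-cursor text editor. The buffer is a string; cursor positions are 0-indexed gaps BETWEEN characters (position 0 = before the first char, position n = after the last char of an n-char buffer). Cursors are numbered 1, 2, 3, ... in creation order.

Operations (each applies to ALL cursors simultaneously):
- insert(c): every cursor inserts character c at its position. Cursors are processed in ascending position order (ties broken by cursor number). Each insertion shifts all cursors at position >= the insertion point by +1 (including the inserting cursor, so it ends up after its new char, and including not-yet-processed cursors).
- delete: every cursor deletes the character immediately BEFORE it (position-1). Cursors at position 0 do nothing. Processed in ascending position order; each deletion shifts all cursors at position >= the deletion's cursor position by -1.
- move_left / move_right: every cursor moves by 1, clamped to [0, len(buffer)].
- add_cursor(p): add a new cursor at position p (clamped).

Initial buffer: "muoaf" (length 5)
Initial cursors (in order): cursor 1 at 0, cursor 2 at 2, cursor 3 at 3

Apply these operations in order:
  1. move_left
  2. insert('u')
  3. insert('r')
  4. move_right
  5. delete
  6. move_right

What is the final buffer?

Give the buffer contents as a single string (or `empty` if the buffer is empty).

Answer: urururaf

Derivation:
After op 1 (move_left): buffer="muoaf" (len 5), cursors c1@0 c2@1 c3@2, authorship .....
After op 2 (insert('u')): buffer="umuuuoaf" (len 8), cursors c1@1 c2@3 c3@5, authorship 1.2.3...
After op 3 (insert('r')): buffer="urmuruuroaf" (len 11), cursors c1@2 c2@5 c3@8, authorship 11.22.33...
After op 4 (move_right): buffer="urmuruuroaf" (len 11), cursors c1@3 c2@6 c3@9, authorship 11.22.33...
After op 5 (delete): buffer="urururaf" (len 8), cursors c1@2 c2@4 c3@6, authorship 112233..
After op 6 (move_right): buffer="urururaf" (len 8), cursors c1@3 c2@5 c3@7, authorship 112233..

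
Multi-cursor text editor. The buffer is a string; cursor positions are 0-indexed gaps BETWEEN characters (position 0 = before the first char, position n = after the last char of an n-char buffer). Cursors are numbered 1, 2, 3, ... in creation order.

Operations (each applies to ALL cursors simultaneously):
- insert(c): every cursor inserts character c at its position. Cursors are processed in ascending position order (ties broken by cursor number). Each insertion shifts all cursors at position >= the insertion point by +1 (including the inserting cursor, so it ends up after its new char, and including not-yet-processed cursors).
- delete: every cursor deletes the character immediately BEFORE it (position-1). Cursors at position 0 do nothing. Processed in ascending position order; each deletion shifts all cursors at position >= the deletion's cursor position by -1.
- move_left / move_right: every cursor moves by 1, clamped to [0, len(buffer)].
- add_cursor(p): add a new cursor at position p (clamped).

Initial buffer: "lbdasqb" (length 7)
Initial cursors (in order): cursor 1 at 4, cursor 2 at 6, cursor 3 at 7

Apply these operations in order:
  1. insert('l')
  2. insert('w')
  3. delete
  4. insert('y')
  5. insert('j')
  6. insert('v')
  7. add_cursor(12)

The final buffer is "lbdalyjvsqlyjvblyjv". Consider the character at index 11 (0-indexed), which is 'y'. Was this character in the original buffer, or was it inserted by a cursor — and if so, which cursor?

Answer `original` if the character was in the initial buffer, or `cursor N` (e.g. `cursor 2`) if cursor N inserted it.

Answer: cursor 2

Derivation:
After op 1 (insert('l')): buffer="lbdalsqlbl" (len 10), cursors c1@5 c2@8 c3@10, authorship ....1..2.3
After op 2 (insert('w')): buffer="lbdalwsqlwblw" (len 13), cursors c1@6 c2@10 c3@13, authorship ....11..22.33
After op 3 (delete): buffer="lbdalsqlbl" (len 10), cursors c1@5 c2@8 c3@10, authorship ....1..2.3
After op 4 (insert('y')): buffer="lbdalysqlybly" (len 13), cursors c1@6 c2@10 c3@13, authorship ....11..22.33
After op 5 (insert('j')): buffer="lbdalyjsqlyjblyj" (len 16), cursors c1@7 c2@12 c3@16, authorship ....111..222.333
After op 6 (insert('v')): buffer="lbdalyjvsqlyjvblyjv" (len 19), cursors c1@8 c2@14 c3@19, authorship ....1111..2222.3333
After op 7 (add_cursor(12)): buffer="lbdalyjvsqlyjvblyjv" (len 19), cursors c1@8 c4@12 c2@14 c3@19, authorship ....1111..2222.3333
Authorship (.=original, N=cursor N): . . . . 1 1 1 1 . . 2 2 2 2 . 3 3 3 3
Index 11: author = 2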